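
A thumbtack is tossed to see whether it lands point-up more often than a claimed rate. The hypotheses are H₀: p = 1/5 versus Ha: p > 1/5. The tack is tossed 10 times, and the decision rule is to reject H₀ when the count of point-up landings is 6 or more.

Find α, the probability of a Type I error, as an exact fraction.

62201/9765625

α = P(reject H₀ | H₀ true) = P(X ≥ 6 | p = 1/5), with X ~ Binomial(10, 1/5).
P(X ≥ 6) = Σ_{j=6}^{10} C(10,j)·(1/5)^j·(4/5)^{10-j} = 62201/9765625.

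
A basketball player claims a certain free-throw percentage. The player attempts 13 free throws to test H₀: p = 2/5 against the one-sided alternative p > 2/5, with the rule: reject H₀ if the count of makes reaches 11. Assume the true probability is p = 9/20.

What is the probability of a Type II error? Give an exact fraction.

Under the alternative p = 9/20, Y ~ Binomial(13, 9/20); β is the probability the test does not reject, P(Y < 11).
Adding the binomial probabilities P(Y=0)+…+P(Y=10) at p = 9/20 gives 40790448134932573/40960000000000000.

40790448134932573/40960000000000000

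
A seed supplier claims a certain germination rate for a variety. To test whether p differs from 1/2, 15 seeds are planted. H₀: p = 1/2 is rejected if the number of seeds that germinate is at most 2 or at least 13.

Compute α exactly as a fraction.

121/16384

The significance level is the null-hypothesis probability of the rejection region {≤2} ∪ {≥13}.
Each tail has probability (1 + 15 + 105)/32768; doubling gives α = 242/32768 = 121/16384.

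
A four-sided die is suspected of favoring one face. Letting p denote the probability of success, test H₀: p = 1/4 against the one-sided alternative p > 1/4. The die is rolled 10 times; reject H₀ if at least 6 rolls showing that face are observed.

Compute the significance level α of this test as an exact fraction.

10343/524288

The Type I error probability is α = P(K ≥ 6) computed under H₀, where K ~ Binomial(10, 1/4).
P(K ≥ 6) = Σ_{j=6}^{10} C(10,j)·(1/4)^j·(3/4)^{10-j} = 10343/524288.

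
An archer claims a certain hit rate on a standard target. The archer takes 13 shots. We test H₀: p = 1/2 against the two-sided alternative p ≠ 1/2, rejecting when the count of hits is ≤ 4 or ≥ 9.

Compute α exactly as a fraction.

The significance level is the null-hypothesis probability of the rejection region {≤4} ∪ {≥9}.
Each tail has probability (1 + 13 + 78 + 286 + 715)/8192; doubling gives α = 2186/8192 = 1093/4096.

1093/4096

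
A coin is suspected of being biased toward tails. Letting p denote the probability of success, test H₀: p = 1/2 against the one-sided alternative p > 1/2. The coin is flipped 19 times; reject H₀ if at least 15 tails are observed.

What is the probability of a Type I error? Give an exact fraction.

α = P(reject H₀ | H₀ true) = P(S ≥ 15 | p = 1/2), with S ~ Binomial(19, 1/2).
That's C(19,15) + C(19,16) + C(19,17) + C(19,18) + C(19,19) over 2^19, i.e. (3876 + 969 + 171 + 19 + 1)/524288 = 5036/524288 = 1259/131072.

1259/131072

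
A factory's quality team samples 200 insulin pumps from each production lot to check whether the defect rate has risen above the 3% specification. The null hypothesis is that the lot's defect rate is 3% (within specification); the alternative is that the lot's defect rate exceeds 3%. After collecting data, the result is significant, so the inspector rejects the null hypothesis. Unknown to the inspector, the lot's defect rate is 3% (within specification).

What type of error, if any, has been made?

H₀ was rejected, but H₀ is actually true.
Rejecting a true null hypothesis is a Type I error (false positive).

Type I error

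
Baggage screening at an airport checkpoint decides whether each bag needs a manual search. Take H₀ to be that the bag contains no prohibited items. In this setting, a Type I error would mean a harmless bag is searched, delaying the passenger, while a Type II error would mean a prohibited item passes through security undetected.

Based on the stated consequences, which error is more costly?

The Type II consequence (a prohibited item passes through security undetected) is more severe than the Type I consequence (a harmless bag is searched, delaying the passenger).

Type II error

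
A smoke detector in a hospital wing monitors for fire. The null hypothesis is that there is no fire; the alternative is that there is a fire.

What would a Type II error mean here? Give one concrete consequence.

A Type II error is failing to reject H₀ when H₀ is false.
Here that means remaining silent when actually there is a fire.

A Type II error would mean concluding that there is no fire (or at least failing to establish that there is a fire) when in fact there is a fire. Consequence: a real fire goes undetected.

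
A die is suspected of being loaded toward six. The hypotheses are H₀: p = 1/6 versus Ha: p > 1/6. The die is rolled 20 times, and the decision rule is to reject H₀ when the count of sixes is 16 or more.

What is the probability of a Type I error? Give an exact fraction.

α = P(reject H₀ | H₀ true) = P(K ≥ 16 | p = 1/6), with K ~ Binomial(20, 1/6).
Adding the binomial terms for j = 16 through 20 with p = 1/6 yields 264623/304679870005248.

264623/304679870005248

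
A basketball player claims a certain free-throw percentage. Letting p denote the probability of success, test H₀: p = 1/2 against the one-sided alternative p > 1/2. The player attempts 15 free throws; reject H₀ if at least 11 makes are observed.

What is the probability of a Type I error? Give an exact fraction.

α = P(reject H₀ | H₀ true) = P(S ≥ 11 | p = 1/2), with S ~ Binomial(15, 1/2).
Summing the upper tail: (1365 + 455 + 105 + 15 + 1) / 2^15 = 1941/32768.

1941/32768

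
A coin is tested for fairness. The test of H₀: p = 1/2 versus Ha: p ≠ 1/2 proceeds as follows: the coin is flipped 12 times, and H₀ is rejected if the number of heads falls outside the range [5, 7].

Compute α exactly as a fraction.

397/1024

Under H₀, S ~ Binomial(12, 1/2); α is the probability of landing in either tail, P(S ≤ 4) + P(S ≥ 8).
Each tail has probability (1 + 12 + 66 + 220 + 495)/4096; doubling gives α = 1588/4096 = 397/1024.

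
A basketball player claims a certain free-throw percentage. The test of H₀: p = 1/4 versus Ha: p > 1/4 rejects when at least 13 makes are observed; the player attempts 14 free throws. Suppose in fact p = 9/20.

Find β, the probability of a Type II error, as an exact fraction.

1637985675869982373/1638400000000000000

Under the alternative p = 9/20, S ~ Binomial(14, 9/20); β is the probability the test does not reject, P(S < 13).
Adding the binomial probabilities P(S=0)+…+P(S=12) at p = 9/20 gives 1637985675869982373/1638400000000000000.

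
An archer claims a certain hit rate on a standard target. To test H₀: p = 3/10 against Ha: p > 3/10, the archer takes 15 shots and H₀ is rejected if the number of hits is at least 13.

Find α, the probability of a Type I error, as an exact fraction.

8719352487/1000000000000000

α = P(reject H₀ | H₀ true) = P(Y ≥ 13 | p = 3/10), with Y ~ Binomial(15, 3/10).
P(Y ≥ 13) = Σ_{j=13}^{15} C(15,j)·(3/10)^j·(7/10)^{15-j} = 8719352487/1000000000000000.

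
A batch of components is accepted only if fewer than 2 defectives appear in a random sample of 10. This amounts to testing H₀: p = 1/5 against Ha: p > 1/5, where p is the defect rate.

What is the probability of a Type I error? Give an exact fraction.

6095609/9765625

α = P(reject H₀ | H₀ true) = P(X ≥ 2 | p = 1/5), X ~ Binomial(10, 1/5).
Via the complement, α = 1 − Σ_{j=0}^{1} C(10,j)(1/5)^j(4/5)^{10-j} = 6095609/9765625.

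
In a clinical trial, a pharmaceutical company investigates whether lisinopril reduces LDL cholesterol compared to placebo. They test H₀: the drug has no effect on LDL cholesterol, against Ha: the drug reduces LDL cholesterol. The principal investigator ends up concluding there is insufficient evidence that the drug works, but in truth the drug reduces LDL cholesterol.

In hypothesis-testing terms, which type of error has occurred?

Type II error

'Concluding there is insufficient evidence that the drug works' corresponds to failing to reject H₀.
H₀ was not rejected but H₀ is false — a Type II error (false negative).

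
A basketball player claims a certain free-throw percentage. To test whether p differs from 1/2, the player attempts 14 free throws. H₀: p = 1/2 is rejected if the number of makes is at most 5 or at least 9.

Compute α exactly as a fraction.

Under H₀, K ~ Binomial(14, 1/2); α is the probability of landing in either tail, P(K ≤ 5) + P(K ≥ 9).
Each tail has probability (1 + 14 + 91 + 364 + 1001 + 2002)/16384; doubling gives α = 6946/16384 = 3473/8192.

3473/8192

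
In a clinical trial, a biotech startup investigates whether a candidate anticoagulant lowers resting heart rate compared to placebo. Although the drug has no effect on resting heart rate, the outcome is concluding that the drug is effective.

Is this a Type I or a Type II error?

Type I error

The null hypothesis here is that the drug has no effect on resting heart rate.
'Concluding that the drug is effective' corresponds to rejecting H₀.
H₀ was rejected but H₀ is true — a Type I error (false positive).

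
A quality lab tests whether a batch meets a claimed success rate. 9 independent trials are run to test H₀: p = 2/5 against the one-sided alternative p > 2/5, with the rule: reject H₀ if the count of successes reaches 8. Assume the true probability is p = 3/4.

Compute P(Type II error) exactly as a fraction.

45853/65536

β = P(fail to reject H₀ | Ha true) = P(S ≤ 7 | p = 3/4), S ~ Binomial(9, 3/4).
Adding the binomial probabilities P(S=0)+…+P(S=7) at p = 3/4 gives 45853/65536.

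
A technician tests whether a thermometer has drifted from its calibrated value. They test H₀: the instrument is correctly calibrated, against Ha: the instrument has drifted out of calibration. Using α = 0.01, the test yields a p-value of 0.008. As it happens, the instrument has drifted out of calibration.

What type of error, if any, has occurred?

Neither — the decision is correct.

Since p = 0.008 < α = 0.01, H₀ is rejected.
H₀ is false (actually the instrument has drifted out of calibration).
The decision matches the true state — no error.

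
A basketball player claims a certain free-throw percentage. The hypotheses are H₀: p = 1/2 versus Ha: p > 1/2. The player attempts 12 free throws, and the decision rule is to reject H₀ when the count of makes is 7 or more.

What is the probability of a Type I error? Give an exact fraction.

α = P(reject H₀ | H₀ true) = P(S ≥ 7 | p = 1/2), with S ~ Binomial(12, 1/2).
P(S ≥ 7) = [C(12,7) + C(12,8) + C(12,9) + C(12,10) + C(12,11) + C(12,12)] / 2^12 = (792 + 495 + 220 + 66 + 12 + 1) / 4096 = 1586/4096 = 793/2048.

793/2048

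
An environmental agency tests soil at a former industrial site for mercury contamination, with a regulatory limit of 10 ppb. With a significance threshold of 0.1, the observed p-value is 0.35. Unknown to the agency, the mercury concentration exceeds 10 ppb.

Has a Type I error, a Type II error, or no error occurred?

Type II error

The conventional null hypothesis is that the mercury concentration is at or below 10 ppb (safe).
Since p = 0.35 ≥ α = 0.1, H₀ is not rejected.
H₀ is false (actually the mercury concentration exceeds 10 ppb).
Failing to reject a false H₀ is a Type II error.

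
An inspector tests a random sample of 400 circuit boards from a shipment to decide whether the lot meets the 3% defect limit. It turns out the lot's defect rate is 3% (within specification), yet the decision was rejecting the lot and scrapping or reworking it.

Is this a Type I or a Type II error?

The null hypothesis here is that the lot's defect rate is 3% (within specification).
'Rejecting the lot and scrapping or reworking it' corresponds to rejecting H₀.
H₀ was rejected but H₀ is true — a Type I error (false positive).

Type I error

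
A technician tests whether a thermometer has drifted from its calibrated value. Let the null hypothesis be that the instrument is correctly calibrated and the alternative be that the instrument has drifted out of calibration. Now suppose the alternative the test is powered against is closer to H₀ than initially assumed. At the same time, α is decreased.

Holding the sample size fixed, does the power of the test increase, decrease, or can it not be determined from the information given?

A smaller true effect puts the Ha sampling distribution closer to H₀, so more of it falls in the non-rejection region. A smaller α moves the rejection region further into the tail. With the alternative true, more outcomes now fall outside the rejection region, so failing to reject becomes more likely. Both changes push β in the same direction.
Since power = 1 − β and β increases, power decreases.

It decreases.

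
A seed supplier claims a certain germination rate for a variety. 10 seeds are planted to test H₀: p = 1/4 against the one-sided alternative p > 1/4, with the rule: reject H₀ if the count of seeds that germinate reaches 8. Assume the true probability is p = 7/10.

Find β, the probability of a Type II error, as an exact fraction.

Under the alternative p = 7/10, K ~ Binomial(10, 7/10); β is the probability the test does not reject, P(K < 8).
Summing C(10,j)·(7/10)^j·(3/10)^{10-j} for j = 0..7 gives 771521517/1250000000.

771521517/1250000000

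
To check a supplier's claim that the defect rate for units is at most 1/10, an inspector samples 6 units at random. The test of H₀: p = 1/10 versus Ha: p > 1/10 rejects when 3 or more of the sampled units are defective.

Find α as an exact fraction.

317/20000

Under H₀, Y ~ Binomial(6, 1/10); the Type I error rate is P(Y ≥ 3).
Computing the lower-tail complement: 1 − 19683/20000 = 317/20000.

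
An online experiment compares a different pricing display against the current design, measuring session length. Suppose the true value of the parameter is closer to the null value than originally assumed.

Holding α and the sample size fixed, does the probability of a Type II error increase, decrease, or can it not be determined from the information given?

A smaller departure from H₀ means the test statistic under Ha is distributed closer to where it would be under H₀; rejection becomes less likely.

It increases.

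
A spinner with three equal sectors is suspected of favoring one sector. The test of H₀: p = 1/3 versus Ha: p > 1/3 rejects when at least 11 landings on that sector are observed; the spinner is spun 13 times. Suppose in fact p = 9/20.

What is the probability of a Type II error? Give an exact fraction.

Under the alternative p = 9/20, S ~ Binomial(13, 9/20); β is the probability the test does not reject, P(S < 11).
Adding the binomial probabilities P(S=0)+…+P(S=10) at p = 9/20 gives 40790448134932573/40960000000000000.

40790448134932573/40960000000000000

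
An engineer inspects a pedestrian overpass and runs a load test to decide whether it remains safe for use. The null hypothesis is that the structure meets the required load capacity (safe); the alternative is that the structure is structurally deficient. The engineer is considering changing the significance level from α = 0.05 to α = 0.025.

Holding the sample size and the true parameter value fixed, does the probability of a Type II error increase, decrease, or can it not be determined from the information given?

A smaller α moves the rejection region further into the tail. With the alternative true, more outcomes now fall outside the rejection region, so failing to reject becomes more likely.

It increases.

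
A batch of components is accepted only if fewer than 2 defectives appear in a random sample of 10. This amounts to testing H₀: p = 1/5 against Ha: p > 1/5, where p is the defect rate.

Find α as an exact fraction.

Under H₀, S ~ Binomial(10, 1/5); the Type I error rate is P(S ≥ 2).
Via the complement, α = 1 − Σ_{j=0}^{1} C(10,j)(1/5)^j(4/5)^{10-j} = 6095609/9765625.

6095609/9765625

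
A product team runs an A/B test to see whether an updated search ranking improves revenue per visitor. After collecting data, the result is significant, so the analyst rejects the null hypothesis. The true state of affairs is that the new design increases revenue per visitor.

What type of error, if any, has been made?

The conventional null hypothesis here is that the new design has no effect on revenue per visitor.
The test rejected a false H₀ — the decision matches the true state.

No error — this is a correct decision.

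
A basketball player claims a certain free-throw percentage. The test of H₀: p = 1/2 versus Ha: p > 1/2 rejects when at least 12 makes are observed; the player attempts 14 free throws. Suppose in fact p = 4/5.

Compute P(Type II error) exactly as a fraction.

3368829417/6103515625

β = P(fail to reject H₀ | Ha true) = P(S ≤ 11 | p = 4/5), S ~ Binomial(14, 4/5).
Equivalently, β = 1 − P(S ≥ 12) = 3368829417/6103515625.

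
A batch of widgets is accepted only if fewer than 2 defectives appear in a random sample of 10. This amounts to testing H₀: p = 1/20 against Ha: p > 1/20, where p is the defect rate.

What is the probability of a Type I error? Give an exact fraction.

The significance level is the probability, assuming p = 1/20, of seeing 2 or more defectives in 10 draws.
Computing the lower-tail complement: 1 − 9357943235591/10240000000000 = 882056764409/10240000000000.

882056764409/10240000000000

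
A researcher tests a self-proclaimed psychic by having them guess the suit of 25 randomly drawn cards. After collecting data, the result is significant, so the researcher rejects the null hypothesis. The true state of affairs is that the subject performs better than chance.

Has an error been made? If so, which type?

The conventional null hypothesis here is that the subject is guessing at random (p = 1/4).
The test rejected a false H₀ — the decision matches the true state.

No error — this is a correct decision.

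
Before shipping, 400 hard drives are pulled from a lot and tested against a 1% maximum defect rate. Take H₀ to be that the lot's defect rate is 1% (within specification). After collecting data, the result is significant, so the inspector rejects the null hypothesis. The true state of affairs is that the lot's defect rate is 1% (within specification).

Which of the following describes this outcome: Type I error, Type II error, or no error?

H₀ was rejected, but H₀ is actually true.
Rejecting a true null hypothesis is a Type I error (false positive).

Type I error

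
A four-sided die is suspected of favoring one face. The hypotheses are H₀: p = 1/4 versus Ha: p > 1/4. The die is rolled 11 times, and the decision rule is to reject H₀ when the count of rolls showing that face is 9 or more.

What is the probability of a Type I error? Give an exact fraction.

Under H₀, K ~ Binomial(11, 1/4), and α = P(K ≥ 9).
P(K ≥ 9) = Σ_{j=9}^{11} C(11,j)·(1/4)^j·(3/4)^{11-j} = 529/4194304.

529/4194304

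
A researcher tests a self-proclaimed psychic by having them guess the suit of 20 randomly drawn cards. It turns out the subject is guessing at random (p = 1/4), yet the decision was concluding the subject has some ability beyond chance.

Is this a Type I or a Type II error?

The null hypothesis here is that the subject is guessing at random (p = 1/4).
'Concluding the subject has some ability beyond chance' corresponds to rejecting H₀.
H₀ was rejected but H₀ is true — a Type I error (false positive).

Type I error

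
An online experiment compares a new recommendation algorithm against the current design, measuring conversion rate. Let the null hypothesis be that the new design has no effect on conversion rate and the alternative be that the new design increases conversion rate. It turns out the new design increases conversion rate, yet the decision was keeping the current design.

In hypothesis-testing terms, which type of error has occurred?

'Keeping the current design' corresponds to failing to reject H₀.
H₀ was not rejected but H₀ is false — a Type II error (false negative).

Type II error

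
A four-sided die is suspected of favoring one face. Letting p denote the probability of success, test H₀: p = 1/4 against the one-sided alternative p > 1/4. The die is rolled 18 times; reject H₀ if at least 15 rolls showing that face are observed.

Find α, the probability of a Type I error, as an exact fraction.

α = P(reject H₀ | H₀ true) = P(S ≥ 15 | p = 1/4), with S ~ Binomial(18, 1/4).
Summing C(18,j)(1/4)^j(3/4)^{18−j} for j = 15,…,18 gives 2933/8589934592.

2933/8589934592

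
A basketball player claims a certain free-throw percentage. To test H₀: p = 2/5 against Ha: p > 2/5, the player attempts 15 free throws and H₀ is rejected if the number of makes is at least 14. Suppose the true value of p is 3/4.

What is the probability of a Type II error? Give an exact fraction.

493824191/536870912

β = P(fail to reject H₀ | Ha true) = P(X ≤ 13 | p = 3/4), X ~ Binomial(15, 3/4).
Adding the binomial probabilities P(X=0)+…+P(X=13) at p = 3/4 gives 493824191/536870912.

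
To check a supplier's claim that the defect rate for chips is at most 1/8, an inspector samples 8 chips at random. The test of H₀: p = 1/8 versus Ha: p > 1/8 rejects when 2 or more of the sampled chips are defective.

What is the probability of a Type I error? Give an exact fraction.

The significance level is the probability, assuming p = 1/8, of seeing 2 or more defectives in 8 draws.
Computing the lower-tail complement: 1 − 12353145/16777216 = 4424071/16777216.

4424071/16777216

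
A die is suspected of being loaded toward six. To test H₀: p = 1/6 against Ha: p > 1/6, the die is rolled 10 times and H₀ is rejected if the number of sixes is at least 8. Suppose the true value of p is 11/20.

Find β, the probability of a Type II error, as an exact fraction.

A Type II error is failing to reject when Ha holds: with p = 11/20, β = P(Y ≤ 7).
Summing C(10,j)·(11/20)^j·(9/20)^{10-j} for j = 0..7 gives 2305127290491/2560000000000.

2305127290491/2560000000000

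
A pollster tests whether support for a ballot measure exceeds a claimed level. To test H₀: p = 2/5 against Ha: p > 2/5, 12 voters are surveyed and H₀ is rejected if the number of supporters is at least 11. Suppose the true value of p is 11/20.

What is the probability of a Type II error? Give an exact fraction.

A Type II error is failing to reject when Ha holds: with p = 11/20, β = P(X ≤ 10).
Equivalently, β = 1 − P(X ≥ 11) = 4062047911197291/4096000000000000.

4062047911197291/4096000000000000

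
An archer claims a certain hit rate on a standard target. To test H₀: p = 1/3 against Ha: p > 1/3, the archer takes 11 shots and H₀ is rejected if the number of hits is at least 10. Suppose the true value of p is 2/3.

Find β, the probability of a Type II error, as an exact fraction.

A Type II error is failing to reject when Ha holds: with p = 2/3, β = P(X ≤ 9).
Summing C(11,j)·(2/3)^j·(1/3)^{11-j} for j = 0..9 gives 163835/177147.

163835/177147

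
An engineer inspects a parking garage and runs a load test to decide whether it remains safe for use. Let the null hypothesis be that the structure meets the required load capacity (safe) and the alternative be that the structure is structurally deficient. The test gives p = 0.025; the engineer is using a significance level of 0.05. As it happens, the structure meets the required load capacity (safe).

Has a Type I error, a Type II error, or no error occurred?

Since p = 0.025 < α = 0.05, H₀ is rejected.
H₀ is true (actually the structure meets the required load capacity (safe)).
Rejecting a true H₀ is a Type I error.

Type I error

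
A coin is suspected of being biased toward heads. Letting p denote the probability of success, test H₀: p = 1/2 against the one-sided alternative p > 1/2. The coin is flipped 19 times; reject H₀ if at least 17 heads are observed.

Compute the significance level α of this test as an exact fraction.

191/524288

α = P(reject H₀ | H₀ true) = P(K ≥ 17 | p = 1/2), with K ~ Binomial(19, 1/2).
Summing the upper tail: (171 + 19 + 1) / 2^19 = 191/524288.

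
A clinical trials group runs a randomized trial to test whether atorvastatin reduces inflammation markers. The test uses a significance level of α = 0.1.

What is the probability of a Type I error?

0.1

The significance level α is, by definition, the probability of a Type I error — P(reject H₀ | H₀ true).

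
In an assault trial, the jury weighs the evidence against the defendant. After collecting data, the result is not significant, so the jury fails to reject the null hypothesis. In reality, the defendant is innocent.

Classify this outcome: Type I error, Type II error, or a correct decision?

Neither — the decision is correct.

The conventional null hypothesis here is that the defendant is innocent.
The test retained a true H₀ — the decision matches the true state.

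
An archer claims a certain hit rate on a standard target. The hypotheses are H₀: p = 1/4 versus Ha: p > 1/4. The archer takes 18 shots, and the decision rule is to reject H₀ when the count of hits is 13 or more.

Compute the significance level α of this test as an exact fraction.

The Type I error probability is α = P(S ≥ 13) computed under H₀, where S ~ Binomial(18, 1/4).
Adding the binomial terms for j = 13 through 18 with p = 1/4 yields 588337/17179869184.

588337/17179869184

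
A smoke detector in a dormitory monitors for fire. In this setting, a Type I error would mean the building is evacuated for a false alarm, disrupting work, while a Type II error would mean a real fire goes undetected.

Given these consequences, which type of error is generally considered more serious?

The Type II consequence (a real fire goes undetected) is more severe than the Type I consequence (the building is evacuated for a false alarm, disrupting work).

Type II error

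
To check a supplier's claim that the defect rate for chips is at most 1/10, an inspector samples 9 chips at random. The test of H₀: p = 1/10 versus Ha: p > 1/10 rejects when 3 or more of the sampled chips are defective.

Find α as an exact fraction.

α = P(reject H₀ | H₀ true) = P(Y ≥ 3 | p = 1/10), Y ~ Binomial(9, 1/10).
Computing the lower-tail complement: 1 − 473513931/500000000 = 26486069/500000000.

26486069/500000000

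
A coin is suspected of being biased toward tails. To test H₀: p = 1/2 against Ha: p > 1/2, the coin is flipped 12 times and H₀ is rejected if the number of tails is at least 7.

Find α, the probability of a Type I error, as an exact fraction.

The Type I error probability is α = P(Y ≥ 7) computed under H₀, where Y ~ Binomial(12, 1/2).
P(Y ≥ 7) = [C(12,7) + C(12,8) + C(12,9) + C(12,10) + C(12,11) + C(12,12)] / 2^12 = (792 + 495 + 220 + 66 + 12 + 1) / 4096 = 1586/4096 = 793/2048.

793/2048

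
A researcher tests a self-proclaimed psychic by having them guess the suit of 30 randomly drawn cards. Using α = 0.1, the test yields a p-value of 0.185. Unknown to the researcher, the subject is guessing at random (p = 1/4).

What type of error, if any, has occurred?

No error (correct decision).

The conventional null hypothesis is that the subject is guessing at random (p = 1/4).
Since p = 0.185 ≥ α = 0.1, H₀ is not rejected.
H₀ is true (actually the subject is guessing at random (p = 1/4)).
The decision matches the true state — no error.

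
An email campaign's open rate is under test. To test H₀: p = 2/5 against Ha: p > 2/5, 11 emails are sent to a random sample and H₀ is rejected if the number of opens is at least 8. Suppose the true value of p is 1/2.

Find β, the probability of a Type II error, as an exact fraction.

β = P(fail to reject H₀ | Ha true) = P(Y ≤ 7 | p = 1/2), Y ~ Binomial(11, 1/2).
Equivalently, β = 1 − P(Y ≥ 8) = 227/256.

227/256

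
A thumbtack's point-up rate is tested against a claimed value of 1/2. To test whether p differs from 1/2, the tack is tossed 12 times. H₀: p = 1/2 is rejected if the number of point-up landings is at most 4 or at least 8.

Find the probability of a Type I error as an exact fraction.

397/1024

The significance level is the null-hypothesis probability of the rejection region {≤4} ∪ {≥8}.
Each tail has probability (1 + 12 + 66 + 220 + 495)/4096; doubling gives α = 1588/4096 = 397/1024.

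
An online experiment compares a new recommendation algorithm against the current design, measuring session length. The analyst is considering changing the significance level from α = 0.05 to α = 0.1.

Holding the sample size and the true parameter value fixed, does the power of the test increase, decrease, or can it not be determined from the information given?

A larger α widens the rejection region, so when the alternative is true more outcomes lead to rejection — failing to reject becomes less likely.
Since power = 1 − β and β decreases, power increases.

It increases.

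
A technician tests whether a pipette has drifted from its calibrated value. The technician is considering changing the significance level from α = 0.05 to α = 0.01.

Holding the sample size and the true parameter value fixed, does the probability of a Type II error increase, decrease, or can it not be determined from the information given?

A smaller α moves the rejection region further into the tail. With the alternative true, more outcomes now fall outside the rejection region, so failing to reject becomes more likely.

It increases.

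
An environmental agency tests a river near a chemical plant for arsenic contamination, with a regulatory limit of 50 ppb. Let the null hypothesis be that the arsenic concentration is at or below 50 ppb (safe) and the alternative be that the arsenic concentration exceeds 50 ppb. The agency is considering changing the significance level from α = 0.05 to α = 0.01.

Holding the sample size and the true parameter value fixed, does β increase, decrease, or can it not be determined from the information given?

Tightening α shrinks the rejection region. When Ha holds, fewer sample outcomes clear the stricter threshold, so more fall in the acceptance region.

It increases.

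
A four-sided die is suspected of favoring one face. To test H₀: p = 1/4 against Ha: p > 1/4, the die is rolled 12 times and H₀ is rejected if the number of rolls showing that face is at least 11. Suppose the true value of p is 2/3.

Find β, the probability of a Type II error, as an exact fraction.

502769/531441

Under the alternative p = 2/3, Y ~ Binomial(12, 2/3); β is the probability the test does not reject, P(Y < 11).
Summing C(12,j)·(2/3)^j·(1/3)^{12-j} for j = 0..10 gives 502769/531441.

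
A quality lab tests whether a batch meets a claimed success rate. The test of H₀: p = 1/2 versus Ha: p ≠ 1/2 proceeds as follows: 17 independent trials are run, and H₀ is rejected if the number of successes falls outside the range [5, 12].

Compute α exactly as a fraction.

1607/32768

α = P(X ≤ 4 or X ≥ 13 | p = 1/2), X ~ Binomial(17, 1/2).
The two tails are symmetric, so α = 2·(1 + 17 + 136 + 680 + 2380)/2^17 = 6428/131072 = 1607/32768.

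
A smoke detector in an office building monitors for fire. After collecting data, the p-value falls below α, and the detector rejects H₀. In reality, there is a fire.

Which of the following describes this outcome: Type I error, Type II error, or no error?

No error — this is a correct decision.

The conventional null hypothesis here is that there is no fire.
The test rejected a false H₀ — the decision matches the true state.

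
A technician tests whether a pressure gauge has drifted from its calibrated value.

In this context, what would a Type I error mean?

With the conventional null hypothesis that the instrument is correctly calibrated:
A Type I error is rejecting H₀ when H₀ is true.
Here that means pulling the instrument for recalibration when actually the instrument is correctly calibrated.

A Type I error would mean concluding that the instrument has drifted out of calibration when in fact the instrument is correctly calibrated.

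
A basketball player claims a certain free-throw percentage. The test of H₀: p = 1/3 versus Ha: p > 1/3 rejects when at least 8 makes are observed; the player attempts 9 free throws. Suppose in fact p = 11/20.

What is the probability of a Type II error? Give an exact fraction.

Under the alternative p = 11/20, Y ~ Binomial(9, 11/20); β is the probability the test does not reject, P(Y < 8).
Summing C(9,j)·(11/20)^j·(9/20)^{9-j} for j = 0..7 gives 123069745737/128000000000.

123069745737/128000000000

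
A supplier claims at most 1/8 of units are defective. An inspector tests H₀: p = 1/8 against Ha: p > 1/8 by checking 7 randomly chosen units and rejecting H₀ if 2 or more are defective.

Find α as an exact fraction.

225033/1048576

Under H₀, K ~ Binomial(7, 1/8); the Type I error rate is P(K ≥ 2).
Computing the lower-tail complement: 1 − 823543/1048576 = 225033/1048576.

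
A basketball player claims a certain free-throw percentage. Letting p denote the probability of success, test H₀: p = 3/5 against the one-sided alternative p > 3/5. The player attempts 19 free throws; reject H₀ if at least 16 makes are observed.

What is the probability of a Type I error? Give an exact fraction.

437914292733/19073486328125

α = P(reject H₀ | H₀ true) = P(Y ≥ 16 | p = 3/5), with Y ~ Binomial(19, 3/5).
P(Y ≥ 16) = Σ_{j=16}^{19} C(19,j)·(3/5)^j·(2/5)^{19-j} = 437914292733/19073486328125.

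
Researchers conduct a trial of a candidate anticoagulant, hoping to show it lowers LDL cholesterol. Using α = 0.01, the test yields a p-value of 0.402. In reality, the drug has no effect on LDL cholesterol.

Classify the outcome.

The conventional null hypothesis is that the drug has no effect on LDL cholesterol.
Since p = 0.402 ≥ α = 0.01, H₀ is not rejected.
H₀ is true (actually the drug has no effect on LDL cholesterol).
The decision matches the true state — no error.

No error (correct decision).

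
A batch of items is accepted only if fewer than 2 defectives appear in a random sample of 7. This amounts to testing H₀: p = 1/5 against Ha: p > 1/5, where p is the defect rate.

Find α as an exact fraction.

α = P(reject H₀ | H₀ true) = P(K ≥ 2 | p = 1/5), K ~ Binomial(7, 1/5).
Computing the lower-tail complement: 1 − 45056/78125 = 33069/78125.

33069/78125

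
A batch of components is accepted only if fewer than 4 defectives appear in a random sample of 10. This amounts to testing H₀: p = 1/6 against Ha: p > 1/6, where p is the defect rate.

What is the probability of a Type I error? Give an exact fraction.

The significance level is the probability, assuming p = 1/6, of seeing 4 or more defectives in 10 draws.
Computing the lower-tail complement: 1 − 390625/419904 = 29279/419904.

29279/419904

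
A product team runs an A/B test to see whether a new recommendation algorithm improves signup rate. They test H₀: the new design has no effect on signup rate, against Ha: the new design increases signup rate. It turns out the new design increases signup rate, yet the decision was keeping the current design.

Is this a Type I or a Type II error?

'Keeping the current design' corresponds to failing to reject H₀.
H₀ was not rejected but H₀ is false — a Type II error (false negative).

Type II error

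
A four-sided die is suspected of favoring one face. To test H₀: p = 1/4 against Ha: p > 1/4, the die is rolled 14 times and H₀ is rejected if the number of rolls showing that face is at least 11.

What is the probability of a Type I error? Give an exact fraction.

α = P(reject H₀ | H₀ true) = P(Y ≥ 11 | p = 1/4), with Y ~ Binomial(14, 1/4).
Adding the binomial terms for j = 11 through 14 with p = 1/4 yields 5345/134217728.

5345/134217728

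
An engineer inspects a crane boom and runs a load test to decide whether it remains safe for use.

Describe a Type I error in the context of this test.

With the conventional null hypothesis that the structure meets the required load capacity (safe):
A Type I error is rejecting H₀ when H₀ is true.
Here that means closing the structure for repairs when actually the structure meets the required load capacity (safe).

A Type I error would mean concluding that the structure is structurally deficient when in fact the structure meets the required load capacity (safe).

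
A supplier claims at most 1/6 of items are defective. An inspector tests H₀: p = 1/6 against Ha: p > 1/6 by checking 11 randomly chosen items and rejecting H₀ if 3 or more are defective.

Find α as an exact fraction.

3671303/13436928

α = P(reject H₀ | H₀ true) = P(S ≥ 3 | p = 1/6), S ~ Binomial(11, 1/6).
Computing the lower-tail complement: 1 − 9765625/13436928 = 3671303/13436928.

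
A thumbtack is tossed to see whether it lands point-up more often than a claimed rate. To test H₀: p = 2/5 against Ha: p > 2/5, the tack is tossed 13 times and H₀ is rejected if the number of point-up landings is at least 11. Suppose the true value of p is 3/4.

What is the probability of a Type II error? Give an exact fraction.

22394171/33554432

β = P(fail to reject H₀ | Ha true) = P(K ≤ 10 | p = 3/4), K ~ Binomial(13, 3/4).
Adding the binomial probabilities P(K=0)+…+P(K=10) at p = 3/4 gives 22394171/33554432.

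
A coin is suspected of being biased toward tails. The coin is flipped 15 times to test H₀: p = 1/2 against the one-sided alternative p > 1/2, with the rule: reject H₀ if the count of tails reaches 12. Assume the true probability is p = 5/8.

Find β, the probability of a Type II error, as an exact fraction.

Under the alternative p = 5/8, Y ~ Binomial(15, 5/8); β is the probability the test does not reject, P(Y < 12).
Summing C(15,j)·(5/8)^j·(3/8)^{15-j} for j = 0..11 gives 7681591069083/8796093022208.

7681591069083/8796093022208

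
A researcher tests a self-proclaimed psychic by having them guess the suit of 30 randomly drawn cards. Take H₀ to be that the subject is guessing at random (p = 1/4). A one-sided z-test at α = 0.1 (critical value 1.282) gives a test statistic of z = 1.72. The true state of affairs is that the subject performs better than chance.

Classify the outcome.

No error — this is a correct decision.

Since z = 1.72 > z* = 1.282, H₀ is rejected.
H₀ is false (actually the subject performs better than chance).
The decision matches the true state — no error.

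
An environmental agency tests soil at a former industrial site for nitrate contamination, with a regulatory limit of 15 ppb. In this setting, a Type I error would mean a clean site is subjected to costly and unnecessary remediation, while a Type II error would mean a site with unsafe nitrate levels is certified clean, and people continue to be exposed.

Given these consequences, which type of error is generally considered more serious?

The Type II consequence (a site with unsafe nitrate levels is certified clean, and people continue to be exposed) is more severe than the Type I consequence (a clean site is subjected to costly and unnecessary remediation).

Type II error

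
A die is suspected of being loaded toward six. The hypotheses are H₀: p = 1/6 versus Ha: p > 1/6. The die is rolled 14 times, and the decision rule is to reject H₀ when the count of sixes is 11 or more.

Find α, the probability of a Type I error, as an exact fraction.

Under H₀, K ~ Binomial(14, 1/6), and α = P(K ≥ 11).
Summing C(14,j)(1/6)^j(5/6)^{14−j} for j = 11,…,14 gives 23923/39182082048.

23923/39182082048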